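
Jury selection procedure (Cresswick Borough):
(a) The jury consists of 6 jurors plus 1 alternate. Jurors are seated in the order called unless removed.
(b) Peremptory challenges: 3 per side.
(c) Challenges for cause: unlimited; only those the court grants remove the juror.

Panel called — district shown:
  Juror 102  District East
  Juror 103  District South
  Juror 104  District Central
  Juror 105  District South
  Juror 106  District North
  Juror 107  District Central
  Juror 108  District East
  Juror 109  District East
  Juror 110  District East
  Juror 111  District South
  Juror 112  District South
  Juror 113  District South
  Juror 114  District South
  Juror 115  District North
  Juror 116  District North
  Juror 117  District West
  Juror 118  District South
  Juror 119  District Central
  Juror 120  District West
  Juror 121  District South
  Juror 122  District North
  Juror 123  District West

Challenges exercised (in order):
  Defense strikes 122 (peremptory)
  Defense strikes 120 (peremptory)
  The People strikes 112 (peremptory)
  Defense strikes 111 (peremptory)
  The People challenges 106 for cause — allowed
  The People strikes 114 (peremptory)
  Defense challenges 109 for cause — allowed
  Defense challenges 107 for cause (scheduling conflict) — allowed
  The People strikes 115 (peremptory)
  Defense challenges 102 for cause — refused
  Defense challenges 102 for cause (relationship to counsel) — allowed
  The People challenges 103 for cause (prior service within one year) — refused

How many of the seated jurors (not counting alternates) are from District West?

Removed: #102, #106, #107, #109, #111, #112, #114, #115, #120, #122.
Seated jurors 1–6: #103, #104, #105, #108, #110, #113 (alternates #116 not counted).
None of those are in District West → 0.

0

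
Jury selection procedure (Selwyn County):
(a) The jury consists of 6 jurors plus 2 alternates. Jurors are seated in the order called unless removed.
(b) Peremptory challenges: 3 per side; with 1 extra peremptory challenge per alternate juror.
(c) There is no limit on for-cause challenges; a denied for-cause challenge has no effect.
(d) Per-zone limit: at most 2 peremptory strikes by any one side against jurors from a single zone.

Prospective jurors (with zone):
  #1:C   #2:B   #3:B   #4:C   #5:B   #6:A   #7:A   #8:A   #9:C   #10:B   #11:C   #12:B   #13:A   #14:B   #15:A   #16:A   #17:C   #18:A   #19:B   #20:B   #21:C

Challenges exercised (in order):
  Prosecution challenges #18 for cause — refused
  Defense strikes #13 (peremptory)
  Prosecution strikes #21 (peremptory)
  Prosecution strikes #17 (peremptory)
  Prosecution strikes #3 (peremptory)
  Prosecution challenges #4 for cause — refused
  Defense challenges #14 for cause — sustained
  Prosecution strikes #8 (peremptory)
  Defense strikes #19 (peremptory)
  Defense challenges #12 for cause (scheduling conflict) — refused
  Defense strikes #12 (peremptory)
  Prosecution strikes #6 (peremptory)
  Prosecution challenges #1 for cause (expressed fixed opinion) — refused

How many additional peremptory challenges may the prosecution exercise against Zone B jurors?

0

Prosecution peremptories so far: #21, #17, #3, #8, #6 — 5 of 5 used, 0 left overall.
Against Zone B: #3 — 1 used; per-zone cap 2 leaves 1.
Binding limit: min(0, 1) = 0.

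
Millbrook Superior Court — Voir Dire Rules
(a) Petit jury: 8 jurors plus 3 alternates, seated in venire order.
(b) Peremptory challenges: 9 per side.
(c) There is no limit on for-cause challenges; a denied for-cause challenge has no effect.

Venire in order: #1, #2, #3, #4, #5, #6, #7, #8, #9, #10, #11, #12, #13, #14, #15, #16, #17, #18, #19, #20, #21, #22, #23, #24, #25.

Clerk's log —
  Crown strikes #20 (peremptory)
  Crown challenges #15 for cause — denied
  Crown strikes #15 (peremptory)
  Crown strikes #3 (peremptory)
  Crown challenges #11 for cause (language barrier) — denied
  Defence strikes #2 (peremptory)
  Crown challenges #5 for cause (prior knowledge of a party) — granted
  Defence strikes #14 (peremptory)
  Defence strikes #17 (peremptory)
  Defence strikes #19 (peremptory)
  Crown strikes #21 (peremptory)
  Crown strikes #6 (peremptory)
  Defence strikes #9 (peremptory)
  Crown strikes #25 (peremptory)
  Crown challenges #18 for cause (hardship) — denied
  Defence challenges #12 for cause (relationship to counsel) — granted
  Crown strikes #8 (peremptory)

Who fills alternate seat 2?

23

Removed: #2, #3, #5, #6, #8, #9, #12, #14, #15, #17, #19, #20, #21, #25. (#11, #18 stay — for-cause denied.)
Seating in order: seats 1–8 → #1, #4, #7, #10, #11, #13, #16, #18; alternates → #22, #23, #24.
So alternate 2 is #23.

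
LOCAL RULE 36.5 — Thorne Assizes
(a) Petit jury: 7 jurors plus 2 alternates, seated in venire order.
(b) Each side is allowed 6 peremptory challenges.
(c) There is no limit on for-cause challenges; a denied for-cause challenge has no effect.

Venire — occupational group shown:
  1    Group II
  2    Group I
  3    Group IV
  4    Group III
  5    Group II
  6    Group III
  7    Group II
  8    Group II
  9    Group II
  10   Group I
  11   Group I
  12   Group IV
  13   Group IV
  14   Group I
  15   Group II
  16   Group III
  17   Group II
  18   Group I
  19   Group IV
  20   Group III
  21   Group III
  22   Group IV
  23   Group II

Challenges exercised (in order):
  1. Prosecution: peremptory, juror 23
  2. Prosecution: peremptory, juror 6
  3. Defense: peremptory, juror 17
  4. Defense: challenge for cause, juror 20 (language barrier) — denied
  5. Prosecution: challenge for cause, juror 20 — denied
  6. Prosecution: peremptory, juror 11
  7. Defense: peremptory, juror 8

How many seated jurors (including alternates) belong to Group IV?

Removed: #6, #8, #11, #17, #23.
Seated (9 incl. alternates): #1, #2, #3, #4, #5, #7, #9, #10, #12.
Of those, in Group IV: #3, #12 → 2.

2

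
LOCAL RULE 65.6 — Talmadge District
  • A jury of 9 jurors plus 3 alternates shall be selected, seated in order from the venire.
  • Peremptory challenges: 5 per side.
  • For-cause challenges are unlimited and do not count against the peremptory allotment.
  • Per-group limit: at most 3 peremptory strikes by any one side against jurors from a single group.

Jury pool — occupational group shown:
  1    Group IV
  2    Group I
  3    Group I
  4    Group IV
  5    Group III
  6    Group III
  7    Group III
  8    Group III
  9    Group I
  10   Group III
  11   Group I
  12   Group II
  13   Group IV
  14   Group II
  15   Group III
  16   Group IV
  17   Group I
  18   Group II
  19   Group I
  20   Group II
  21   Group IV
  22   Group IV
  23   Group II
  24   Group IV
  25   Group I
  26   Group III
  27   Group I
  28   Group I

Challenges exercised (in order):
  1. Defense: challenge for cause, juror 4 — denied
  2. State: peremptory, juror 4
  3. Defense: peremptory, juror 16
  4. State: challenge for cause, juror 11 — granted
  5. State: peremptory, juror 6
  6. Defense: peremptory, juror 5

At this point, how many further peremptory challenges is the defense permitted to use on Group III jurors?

2

Defense peremptories so far: #16, #5 — 2 of 5 used, 3 left overall.
Against Group III: #5 — 1 used; per-group cap 3 leaves 2.
Binding limit: min(3, 2) = 2.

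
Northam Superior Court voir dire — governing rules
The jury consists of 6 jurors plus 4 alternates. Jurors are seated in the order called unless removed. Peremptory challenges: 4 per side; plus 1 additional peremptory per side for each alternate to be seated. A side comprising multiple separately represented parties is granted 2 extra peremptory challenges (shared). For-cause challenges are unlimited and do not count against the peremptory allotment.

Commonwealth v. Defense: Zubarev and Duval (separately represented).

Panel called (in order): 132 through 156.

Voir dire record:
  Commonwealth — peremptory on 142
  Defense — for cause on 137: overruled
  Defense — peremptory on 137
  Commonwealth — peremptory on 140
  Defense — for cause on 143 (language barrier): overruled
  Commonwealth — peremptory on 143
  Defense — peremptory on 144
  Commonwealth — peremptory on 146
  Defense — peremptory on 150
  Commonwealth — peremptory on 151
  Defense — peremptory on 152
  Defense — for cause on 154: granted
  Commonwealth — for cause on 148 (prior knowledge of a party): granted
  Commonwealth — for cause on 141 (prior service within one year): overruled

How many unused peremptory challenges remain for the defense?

6

Defense allotment: 4 base + 1 × 4 alternates + 2 multi-party = 10.
Defense peremptories used: #137, #144, #150, #152 — 4 (for-cause on #137, #143, #154 don't count).
Remaining: 10 − 4 = 6.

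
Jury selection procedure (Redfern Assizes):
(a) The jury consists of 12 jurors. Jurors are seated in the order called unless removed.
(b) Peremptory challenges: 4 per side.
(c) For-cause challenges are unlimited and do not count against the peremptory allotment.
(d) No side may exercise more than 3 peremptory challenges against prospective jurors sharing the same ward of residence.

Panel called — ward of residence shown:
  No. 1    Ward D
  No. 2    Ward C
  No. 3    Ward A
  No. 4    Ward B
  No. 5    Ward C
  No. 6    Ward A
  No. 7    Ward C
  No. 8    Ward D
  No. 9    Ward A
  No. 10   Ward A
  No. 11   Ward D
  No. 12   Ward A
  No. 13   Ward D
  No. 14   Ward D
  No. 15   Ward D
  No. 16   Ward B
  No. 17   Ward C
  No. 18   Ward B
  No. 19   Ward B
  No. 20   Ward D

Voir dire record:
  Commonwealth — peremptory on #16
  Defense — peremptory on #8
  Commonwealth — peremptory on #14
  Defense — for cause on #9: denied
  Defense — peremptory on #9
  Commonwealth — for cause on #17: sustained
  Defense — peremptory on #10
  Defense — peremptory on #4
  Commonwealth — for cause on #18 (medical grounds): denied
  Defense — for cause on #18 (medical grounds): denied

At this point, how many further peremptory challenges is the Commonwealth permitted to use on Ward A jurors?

2

Commonwealth peremptories so far: #16, #14 — 2 of 4 used, 2 left overall.
Against Ward A: none yet — per-ward cap 3 leaves 3.
Binding limit: min(2, 3) = 2.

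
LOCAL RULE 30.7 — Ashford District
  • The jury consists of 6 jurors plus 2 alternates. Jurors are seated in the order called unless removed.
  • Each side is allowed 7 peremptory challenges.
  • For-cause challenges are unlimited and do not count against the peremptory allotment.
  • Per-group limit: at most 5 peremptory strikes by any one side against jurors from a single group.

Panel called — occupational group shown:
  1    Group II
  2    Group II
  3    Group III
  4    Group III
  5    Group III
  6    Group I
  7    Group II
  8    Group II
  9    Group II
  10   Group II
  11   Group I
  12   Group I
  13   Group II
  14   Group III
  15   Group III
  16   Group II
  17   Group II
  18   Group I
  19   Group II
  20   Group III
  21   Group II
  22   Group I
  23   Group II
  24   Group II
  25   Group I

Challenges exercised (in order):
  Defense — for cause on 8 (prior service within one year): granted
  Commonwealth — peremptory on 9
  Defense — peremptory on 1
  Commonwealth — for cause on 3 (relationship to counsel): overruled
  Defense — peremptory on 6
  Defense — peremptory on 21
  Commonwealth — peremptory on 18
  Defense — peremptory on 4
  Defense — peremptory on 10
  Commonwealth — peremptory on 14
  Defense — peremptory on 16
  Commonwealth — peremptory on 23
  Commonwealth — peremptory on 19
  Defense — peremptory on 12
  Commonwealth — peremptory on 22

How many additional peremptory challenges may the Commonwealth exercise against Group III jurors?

Commonwealth peremptories so far: #9, #18, #14, #23, #19, #22 — 6 of 7 used, 1 left overall.
Against Group III: #14 — 1 used; per-group cap 5 leaves 4.
Binding limit: min(1, 4) = 1.

1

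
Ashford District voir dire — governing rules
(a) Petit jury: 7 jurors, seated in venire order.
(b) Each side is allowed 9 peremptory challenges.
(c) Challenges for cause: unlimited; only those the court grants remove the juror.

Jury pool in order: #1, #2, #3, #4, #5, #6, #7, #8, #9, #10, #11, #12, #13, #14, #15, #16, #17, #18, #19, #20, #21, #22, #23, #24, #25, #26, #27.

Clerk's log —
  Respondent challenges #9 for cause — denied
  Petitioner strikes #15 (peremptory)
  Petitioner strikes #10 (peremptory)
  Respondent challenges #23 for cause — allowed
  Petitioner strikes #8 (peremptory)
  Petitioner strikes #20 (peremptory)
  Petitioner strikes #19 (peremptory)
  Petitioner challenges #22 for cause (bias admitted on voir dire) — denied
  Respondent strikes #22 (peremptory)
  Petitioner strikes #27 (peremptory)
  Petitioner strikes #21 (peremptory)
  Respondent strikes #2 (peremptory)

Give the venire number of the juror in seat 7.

9

Removed: #2, #8, #10, #15, #19, #20, #21, #22, #23, #27. (#9 stays — for-cause denied.)
Seating in order: seats 1–7 → #1, #3, #4, #5, #6, #7, #9.
So seat 7 is #9.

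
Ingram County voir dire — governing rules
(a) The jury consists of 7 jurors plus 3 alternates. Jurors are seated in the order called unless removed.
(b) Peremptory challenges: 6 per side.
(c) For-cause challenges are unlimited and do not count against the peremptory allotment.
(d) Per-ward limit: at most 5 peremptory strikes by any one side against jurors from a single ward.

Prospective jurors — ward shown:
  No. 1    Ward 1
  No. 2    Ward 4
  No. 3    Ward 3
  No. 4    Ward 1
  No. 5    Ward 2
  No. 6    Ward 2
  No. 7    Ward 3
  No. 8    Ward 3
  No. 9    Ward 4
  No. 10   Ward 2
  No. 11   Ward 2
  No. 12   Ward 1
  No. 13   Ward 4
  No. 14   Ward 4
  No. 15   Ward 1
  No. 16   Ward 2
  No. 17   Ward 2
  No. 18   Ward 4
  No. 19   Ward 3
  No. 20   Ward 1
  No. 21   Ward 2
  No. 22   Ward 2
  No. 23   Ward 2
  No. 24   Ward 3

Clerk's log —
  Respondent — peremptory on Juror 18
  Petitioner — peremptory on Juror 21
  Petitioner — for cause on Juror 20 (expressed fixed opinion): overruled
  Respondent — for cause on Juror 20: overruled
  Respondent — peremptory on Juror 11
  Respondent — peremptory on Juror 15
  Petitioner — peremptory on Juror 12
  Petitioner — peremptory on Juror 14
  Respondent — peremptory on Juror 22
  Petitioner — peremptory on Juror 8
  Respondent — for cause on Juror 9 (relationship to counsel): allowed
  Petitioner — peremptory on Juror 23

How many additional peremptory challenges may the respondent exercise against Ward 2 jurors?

Respondent peremptories so far: #18, #11, #15, #22 — 4 of 6 used, 2 left overall.
Against Ward 2: #11, #22 — 2 used; per-ward cap 5 leaves 3.
Binding limit: min(2, 3) = 2.

2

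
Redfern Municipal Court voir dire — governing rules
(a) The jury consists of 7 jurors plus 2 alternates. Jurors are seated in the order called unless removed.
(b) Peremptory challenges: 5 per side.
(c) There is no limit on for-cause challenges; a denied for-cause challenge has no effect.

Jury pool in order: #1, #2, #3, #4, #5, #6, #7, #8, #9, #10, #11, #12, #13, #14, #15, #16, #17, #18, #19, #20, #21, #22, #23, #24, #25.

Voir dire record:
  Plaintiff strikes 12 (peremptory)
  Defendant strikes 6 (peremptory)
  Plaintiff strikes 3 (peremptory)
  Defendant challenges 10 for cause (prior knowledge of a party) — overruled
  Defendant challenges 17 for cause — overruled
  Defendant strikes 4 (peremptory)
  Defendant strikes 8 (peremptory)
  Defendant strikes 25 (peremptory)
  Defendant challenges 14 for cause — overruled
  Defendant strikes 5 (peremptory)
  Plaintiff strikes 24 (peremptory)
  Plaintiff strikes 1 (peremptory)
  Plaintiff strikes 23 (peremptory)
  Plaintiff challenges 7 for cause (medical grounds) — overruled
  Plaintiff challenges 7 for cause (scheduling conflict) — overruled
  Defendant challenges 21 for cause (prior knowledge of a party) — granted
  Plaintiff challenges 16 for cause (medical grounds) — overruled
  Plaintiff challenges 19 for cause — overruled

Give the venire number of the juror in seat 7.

Removed: #1, #3, #4, #5, #6, #8, #12, #21, #23, #24, #25. (#7, #10, #14, #16, #17, #19 stay — for-cause denied.)
Seating in order: seats 1–7 → #2, #7, #9, #10, #11, #13, #14; alternates → #15, #16.
So seat 7 is #14.

14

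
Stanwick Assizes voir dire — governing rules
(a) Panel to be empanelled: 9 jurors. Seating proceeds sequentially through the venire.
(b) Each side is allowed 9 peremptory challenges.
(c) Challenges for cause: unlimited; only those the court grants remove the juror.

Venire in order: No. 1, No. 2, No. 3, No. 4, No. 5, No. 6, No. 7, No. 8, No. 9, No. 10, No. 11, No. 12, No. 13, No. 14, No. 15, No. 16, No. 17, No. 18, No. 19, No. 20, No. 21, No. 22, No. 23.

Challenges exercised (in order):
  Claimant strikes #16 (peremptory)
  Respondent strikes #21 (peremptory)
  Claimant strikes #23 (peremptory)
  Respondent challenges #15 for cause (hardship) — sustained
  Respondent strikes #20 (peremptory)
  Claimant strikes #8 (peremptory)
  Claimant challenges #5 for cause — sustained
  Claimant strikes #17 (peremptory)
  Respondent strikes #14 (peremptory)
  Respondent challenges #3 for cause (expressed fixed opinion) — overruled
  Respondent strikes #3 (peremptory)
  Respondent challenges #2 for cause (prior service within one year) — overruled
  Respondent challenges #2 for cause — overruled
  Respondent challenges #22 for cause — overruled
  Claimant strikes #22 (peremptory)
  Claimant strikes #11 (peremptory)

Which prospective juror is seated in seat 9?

13

Removed: #3, #5, #8, #11, #14, #15, #16, #17, #20, #21, #22, #23. (#2 stays — for-cause denied.)
Filling seats in venire order through position 9: #1, #2, #4, #6, #7, #9, #10, #12, #13.
So seat 9 is #13.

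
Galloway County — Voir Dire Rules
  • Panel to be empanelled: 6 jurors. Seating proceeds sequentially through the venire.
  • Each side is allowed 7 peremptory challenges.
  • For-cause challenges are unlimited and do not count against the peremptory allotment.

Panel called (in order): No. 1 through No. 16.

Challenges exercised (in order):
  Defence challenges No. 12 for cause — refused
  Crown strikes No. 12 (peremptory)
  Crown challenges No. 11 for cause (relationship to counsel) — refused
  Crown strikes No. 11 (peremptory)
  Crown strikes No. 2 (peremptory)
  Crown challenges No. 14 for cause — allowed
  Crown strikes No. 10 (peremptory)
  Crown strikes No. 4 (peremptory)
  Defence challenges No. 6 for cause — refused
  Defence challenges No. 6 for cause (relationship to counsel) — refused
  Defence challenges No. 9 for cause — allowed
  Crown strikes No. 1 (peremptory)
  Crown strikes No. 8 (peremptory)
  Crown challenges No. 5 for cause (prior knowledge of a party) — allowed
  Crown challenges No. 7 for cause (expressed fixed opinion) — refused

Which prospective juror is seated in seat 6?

Removed: #1, #2, #4, #5, #8, #9, #10, #11, #12, #14. (#6, #7 stay — for-cause denied.)
Seating in order: seats 1–6 → #3, #6, #7, #13, #15, #16.
So seat 6 is #16.

16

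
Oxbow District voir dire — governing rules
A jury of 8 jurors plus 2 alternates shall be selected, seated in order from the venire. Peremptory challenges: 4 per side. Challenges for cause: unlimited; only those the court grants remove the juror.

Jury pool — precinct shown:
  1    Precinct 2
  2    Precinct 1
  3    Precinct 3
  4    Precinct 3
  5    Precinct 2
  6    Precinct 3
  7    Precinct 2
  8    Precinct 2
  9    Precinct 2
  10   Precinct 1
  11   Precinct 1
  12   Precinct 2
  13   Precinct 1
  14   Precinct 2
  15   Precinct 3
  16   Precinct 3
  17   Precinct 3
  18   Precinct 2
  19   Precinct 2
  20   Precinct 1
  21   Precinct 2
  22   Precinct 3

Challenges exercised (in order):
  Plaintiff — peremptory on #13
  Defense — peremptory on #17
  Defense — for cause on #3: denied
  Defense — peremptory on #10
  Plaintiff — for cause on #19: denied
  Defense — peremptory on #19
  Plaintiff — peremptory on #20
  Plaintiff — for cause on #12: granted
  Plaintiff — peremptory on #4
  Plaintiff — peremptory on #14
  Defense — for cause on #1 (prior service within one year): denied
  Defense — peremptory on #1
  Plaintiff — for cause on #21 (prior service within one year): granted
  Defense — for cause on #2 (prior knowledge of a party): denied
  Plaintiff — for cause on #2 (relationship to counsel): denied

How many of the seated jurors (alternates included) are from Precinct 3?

4

Removed: #1, #4, #10, #12, #13, #14, #17, #19, #20, #21.
Seated (10 incl. alternates): #2, #3, #5, #6, #7, #8, #9, #11, #15, #16.
Of those, in Precinct 3: #3, #6, #15, #16 → 4.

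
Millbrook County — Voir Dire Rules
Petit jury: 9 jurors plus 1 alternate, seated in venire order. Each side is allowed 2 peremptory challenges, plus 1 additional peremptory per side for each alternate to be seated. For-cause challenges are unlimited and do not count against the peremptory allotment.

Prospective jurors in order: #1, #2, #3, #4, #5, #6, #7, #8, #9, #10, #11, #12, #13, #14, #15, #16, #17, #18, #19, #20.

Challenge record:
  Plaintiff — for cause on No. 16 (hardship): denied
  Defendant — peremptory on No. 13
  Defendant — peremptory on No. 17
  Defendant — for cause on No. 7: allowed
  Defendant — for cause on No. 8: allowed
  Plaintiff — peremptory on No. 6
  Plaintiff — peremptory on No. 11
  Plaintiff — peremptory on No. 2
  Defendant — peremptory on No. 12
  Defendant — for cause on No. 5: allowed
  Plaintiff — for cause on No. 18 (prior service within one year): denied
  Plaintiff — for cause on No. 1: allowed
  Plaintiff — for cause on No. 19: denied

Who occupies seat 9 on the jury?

19

Removed: #1, #2, #5, #6, #7, #8, #11, #12, #13, #17. (#16, #18, #19 stay — for-cause denied.)
Seating in order: seats 1–9 → #3, #4, #9, #10, #14, #15, #16, #18, #19; alternates → #20.
So seat 9 is #19.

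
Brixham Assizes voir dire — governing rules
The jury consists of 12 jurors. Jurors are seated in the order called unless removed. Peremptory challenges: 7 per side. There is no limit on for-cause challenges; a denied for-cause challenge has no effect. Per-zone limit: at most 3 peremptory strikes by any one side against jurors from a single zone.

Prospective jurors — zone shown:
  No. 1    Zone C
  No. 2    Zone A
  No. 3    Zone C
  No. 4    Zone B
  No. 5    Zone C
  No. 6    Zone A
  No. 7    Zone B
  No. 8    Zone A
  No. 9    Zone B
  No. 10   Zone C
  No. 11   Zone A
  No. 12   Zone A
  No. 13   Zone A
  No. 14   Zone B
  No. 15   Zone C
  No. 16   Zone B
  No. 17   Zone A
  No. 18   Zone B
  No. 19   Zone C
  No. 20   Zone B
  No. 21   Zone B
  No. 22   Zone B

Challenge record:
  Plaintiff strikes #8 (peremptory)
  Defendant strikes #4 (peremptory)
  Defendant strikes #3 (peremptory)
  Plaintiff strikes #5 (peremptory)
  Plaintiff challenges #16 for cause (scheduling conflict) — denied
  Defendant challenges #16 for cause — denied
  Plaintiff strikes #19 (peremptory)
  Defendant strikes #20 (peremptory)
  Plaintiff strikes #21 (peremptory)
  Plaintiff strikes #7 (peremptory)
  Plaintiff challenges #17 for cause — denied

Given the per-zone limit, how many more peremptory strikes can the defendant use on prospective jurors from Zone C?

2

Defendant peremptories so far: #4, #3, #20 — 3 of 7 used, 4 left overall.
Against Zone C: #3 — 1 used; per-zone cap 3 leaves 2.
Binding limit: min(4, 2) = 2.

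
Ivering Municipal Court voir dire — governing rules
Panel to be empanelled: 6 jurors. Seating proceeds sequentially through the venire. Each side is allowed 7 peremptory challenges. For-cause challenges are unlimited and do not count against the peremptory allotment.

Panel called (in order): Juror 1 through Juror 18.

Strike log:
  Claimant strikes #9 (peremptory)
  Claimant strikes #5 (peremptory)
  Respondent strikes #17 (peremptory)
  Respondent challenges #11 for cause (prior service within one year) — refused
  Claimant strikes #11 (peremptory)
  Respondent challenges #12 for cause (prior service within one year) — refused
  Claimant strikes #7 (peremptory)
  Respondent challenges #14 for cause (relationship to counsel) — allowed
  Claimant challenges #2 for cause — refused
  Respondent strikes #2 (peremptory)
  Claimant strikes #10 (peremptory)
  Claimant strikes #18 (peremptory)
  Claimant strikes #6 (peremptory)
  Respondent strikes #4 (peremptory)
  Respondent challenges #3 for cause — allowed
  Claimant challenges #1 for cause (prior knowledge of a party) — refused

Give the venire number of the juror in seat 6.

Removed: #2, #3, #4, #5, #6, #7, #9, #10, #11, #14, #17, #18. (#1, #12 stay — for-cause denied.)
Seating in order: seats 1–6 → #1, #8, #12, #13, #15, #16.
So seat 6 is #16.

16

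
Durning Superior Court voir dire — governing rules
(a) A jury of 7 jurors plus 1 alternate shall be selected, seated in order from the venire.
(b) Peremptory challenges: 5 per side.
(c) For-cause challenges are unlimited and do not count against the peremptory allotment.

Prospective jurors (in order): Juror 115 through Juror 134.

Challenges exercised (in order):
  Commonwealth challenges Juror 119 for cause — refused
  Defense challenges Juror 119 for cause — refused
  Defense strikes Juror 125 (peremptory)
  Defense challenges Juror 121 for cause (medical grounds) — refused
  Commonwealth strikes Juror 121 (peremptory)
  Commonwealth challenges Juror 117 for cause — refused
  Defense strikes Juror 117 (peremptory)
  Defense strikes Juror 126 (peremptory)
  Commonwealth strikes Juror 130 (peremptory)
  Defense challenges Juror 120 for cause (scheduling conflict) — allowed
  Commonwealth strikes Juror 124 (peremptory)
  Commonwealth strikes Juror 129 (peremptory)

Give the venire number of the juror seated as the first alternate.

Removed: #117, #120, #121, #124, #125, #126, #129, #130. (#119 stays — for-cause denied.)
Filling seats in venire order through position 8: #115, #116, #118, #119, #122, #123, #127, #128.
So alternate 1 is #128.

128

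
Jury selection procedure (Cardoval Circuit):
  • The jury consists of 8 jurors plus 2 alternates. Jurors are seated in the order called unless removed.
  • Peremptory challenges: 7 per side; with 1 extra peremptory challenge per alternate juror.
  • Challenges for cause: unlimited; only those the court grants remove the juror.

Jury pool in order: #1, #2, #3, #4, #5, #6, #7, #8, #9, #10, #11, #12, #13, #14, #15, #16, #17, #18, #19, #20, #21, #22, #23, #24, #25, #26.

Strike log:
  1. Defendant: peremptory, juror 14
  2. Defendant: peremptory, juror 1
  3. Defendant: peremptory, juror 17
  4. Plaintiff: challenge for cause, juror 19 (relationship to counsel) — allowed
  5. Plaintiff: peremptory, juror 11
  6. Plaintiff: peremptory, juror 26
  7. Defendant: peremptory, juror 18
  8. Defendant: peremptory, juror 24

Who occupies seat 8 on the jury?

Removed: #1, #11, #14, #17, #18, #19, #24, #26.
Filling seats in venire order through position 8: #2, #3, #4, #5, #6, #7, #8, #9.
So seat 8 is #9.

9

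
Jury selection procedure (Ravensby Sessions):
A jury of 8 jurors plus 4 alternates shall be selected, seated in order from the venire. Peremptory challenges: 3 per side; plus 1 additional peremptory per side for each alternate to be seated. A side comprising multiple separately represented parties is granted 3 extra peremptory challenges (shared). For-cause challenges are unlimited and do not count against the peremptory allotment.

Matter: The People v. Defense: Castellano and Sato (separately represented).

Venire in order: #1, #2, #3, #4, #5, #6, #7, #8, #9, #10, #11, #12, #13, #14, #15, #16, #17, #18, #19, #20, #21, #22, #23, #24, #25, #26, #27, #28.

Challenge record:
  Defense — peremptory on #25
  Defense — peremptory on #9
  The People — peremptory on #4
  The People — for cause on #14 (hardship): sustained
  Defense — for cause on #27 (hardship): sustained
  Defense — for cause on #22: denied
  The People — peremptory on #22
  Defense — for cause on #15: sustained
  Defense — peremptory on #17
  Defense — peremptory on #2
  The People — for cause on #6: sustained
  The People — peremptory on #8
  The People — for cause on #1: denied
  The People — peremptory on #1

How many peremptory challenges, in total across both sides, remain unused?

9

The People allotment: 3 base + 1 × 4 alternates = 7. Defense allotment: 3 base + 1 × 4 alternates + 3 multi-party = 10.
The People peremptories used: #4, #22, #8, #1 — 4 (for-cause on #14, #6, #1 don't count).
Defense peremptories used: #25, #9, #17, #2 — 4 (for-cause on #27, #22, #15 don't count).
Remaining: (7 − 4) + (10 − 4) = 9.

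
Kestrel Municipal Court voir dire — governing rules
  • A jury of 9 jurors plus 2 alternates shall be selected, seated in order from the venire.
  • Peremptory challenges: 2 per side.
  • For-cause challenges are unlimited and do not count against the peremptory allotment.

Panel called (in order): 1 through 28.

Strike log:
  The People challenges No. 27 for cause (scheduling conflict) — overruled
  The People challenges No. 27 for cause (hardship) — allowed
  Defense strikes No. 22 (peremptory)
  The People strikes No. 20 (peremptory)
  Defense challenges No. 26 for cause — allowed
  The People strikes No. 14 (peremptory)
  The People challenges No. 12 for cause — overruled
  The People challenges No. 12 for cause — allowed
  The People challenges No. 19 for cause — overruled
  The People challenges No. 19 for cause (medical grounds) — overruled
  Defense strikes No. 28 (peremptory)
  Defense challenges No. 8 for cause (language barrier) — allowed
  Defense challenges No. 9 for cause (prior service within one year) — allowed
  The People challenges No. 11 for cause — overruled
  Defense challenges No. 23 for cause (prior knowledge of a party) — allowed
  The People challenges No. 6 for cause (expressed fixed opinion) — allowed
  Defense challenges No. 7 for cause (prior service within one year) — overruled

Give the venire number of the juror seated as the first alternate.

15

Removed: #6, #8, #9, #12, #14, #20, #22, #23, #26, #27, #28. (#7, #11, #19 stay — for-cause denied.)
Filling seats in venire order through position 10: #1, #2, #3, #4, #5, #7, #10, #11, #13, #15.
So alternate 1 is #15.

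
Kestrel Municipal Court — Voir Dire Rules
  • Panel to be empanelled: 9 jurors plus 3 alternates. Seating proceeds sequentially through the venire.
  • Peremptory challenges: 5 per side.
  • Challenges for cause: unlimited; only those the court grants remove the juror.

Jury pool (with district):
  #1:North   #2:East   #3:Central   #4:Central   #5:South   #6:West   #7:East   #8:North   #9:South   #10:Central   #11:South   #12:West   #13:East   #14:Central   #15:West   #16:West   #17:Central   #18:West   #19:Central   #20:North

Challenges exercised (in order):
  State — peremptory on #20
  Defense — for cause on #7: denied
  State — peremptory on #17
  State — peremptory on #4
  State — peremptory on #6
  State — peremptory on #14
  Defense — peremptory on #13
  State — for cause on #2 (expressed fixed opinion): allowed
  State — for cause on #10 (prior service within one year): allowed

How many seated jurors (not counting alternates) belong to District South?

3

Removed: #2, #4, #6, #10, #13, #14, #17, #20.
Seated jurors 1–9: #1, #3, #5, #7, #8, #9, #11, #12, #15 (alternates #16, #18, #19 not counted).
Of those, in District South: #5, #9, #11 → 3.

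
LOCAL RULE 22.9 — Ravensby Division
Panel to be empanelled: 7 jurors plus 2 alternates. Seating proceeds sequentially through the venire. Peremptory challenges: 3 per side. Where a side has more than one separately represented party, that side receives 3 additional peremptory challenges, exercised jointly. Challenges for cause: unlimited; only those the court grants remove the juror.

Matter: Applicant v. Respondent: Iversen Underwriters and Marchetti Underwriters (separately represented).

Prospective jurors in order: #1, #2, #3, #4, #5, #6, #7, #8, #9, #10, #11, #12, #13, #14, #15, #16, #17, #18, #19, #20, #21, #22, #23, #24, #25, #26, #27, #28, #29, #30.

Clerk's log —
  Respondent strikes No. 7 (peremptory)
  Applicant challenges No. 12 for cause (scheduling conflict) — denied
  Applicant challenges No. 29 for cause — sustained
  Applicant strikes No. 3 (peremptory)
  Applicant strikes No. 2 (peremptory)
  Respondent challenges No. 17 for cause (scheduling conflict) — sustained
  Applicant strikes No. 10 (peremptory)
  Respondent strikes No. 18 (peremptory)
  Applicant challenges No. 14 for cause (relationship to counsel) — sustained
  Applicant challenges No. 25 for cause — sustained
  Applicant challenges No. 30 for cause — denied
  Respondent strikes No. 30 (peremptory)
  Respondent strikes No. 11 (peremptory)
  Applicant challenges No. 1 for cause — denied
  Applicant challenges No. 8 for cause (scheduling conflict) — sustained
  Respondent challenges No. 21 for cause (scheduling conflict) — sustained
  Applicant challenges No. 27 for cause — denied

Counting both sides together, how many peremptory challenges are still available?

Applicant allotment: 3. Respondent allotment: 3 base + 3 multi-party = 6.
Applicant peremptories used: #3, #2, #10 — 3 (for-cause on #12, #29, #14, #25, #30, #1, #8, #27 don't count).
Respondent peremptories used: #7, #18, #30, #11 — 4 (for-cause on #17, #21 don't count).
Remaining: (3 − 3) + (6 − 4) = 2.

2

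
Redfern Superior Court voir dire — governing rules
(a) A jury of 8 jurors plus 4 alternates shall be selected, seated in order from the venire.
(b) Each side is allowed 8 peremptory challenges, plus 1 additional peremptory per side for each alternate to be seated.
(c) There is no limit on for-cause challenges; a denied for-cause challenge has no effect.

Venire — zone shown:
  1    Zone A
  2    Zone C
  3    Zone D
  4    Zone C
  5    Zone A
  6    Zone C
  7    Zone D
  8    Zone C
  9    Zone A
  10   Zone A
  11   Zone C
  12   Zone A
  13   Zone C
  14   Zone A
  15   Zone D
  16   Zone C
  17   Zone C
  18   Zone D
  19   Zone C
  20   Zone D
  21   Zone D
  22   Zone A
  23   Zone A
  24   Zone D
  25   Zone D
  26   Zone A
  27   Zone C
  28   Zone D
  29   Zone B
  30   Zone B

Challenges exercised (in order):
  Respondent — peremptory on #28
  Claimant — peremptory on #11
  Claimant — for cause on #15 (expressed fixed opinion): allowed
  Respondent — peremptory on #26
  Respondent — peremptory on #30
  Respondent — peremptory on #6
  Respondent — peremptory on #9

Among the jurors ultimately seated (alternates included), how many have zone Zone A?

5

Removed: #6, #9, #11, #15, #26, #28, #30.
Seated (12 incl. alternates): #1, #2, #3, #4, #5, #7, #8, #10, #12, #13, #14, #16.
Of those, in Zone A: #1, #5, #10, #12, #14 → 5.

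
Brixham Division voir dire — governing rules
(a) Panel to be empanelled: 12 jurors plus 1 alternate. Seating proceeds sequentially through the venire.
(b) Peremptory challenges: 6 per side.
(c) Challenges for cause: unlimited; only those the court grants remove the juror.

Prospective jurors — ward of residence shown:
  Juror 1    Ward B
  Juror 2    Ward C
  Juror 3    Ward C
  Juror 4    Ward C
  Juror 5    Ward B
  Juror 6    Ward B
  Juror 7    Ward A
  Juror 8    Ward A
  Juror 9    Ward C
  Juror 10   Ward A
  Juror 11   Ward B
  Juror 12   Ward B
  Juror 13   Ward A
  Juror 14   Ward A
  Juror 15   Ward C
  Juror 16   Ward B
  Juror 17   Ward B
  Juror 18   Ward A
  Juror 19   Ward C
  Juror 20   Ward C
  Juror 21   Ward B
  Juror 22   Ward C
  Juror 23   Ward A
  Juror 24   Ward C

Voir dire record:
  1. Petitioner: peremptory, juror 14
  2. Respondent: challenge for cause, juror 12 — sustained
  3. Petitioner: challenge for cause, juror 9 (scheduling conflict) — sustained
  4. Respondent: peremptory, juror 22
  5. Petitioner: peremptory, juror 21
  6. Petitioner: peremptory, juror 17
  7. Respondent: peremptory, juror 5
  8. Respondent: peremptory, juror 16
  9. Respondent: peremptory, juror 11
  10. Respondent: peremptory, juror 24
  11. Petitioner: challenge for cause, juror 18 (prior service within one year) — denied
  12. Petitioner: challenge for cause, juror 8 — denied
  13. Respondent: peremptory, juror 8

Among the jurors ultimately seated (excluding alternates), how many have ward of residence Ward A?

Removed: #5, #8, #9, #11, #12, #14, #16, #17, #21, #22, #24.
Seated jurors 1–12: #1, #2, #3, #4, #6, #7, #10, #13, #15, #18, #19, #20 (alternates #23 not counted).
Of those, in Ward A: #7, #10, #13, #18 → 4.

4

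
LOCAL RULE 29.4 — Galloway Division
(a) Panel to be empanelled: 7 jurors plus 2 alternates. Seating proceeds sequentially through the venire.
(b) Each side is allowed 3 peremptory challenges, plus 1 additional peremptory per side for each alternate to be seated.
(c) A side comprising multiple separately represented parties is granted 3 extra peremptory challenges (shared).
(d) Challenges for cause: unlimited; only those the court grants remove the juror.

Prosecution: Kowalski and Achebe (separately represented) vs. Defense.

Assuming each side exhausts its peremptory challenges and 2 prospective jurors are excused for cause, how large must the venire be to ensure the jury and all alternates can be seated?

24

Seats to fill: 7 + 2 alternates = 9.
Peremptories — Prosecution: 3 + 1×2 + 3 = 8; Defense: 3 + 1×2 = 5; total 13.
For-cause removals: 2.
Minimum venire: 9 + 13 + 2 = 24.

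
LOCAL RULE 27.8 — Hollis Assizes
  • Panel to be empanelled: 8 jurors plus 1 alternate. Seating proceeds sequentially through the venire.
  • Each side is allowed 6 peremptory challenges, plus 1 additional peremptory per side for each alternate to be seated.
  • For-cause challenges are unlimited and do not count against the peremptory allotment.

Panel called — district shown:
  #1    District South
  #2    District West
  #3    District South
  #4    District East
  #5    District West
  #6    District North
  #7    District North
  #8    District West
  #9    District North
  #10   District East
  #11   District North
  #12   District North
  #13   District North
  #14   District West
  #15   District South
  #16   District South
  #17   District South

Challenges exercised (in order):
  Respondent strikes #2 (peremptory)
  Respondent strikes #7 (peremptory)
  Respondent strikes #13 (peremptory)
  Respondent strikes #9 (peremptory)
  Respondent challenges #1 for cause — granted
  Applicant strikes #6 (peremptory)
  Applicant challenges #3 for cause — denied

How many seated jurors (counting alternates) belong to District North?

Removed: #1, #2, #6, #7, #9, #13.
Seated (9 incl. alternates): #3, #4, #5, #8, #10, #11, #12, #14, #15.
Of those, in District North: #11, #12 → 2.

2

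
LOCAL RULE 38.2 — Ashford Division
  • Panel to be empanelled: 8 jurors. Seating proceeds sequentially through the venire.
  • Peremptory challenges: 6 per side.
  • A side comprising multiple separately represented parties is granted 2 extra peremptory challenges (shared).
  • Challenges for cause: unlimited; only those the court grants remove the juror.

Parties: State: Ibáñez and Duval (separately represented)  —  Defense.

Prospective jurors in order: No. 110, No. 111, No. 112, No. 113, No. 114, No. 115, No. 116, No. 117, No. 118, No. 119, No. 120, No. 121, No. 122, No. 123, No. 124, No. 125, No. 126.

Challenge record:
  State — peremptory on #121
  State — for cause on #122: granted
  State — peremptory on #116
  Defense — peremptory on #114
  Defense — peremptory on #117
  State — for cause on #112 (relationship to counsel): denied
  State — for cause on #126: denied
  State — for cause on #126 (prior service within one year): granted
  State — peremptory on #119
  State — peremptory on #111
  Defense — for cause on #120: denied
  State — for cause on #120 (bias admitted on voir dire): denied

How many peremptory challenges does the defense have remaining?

Defense allotment: 6.
Defense peremptories used: #114, #117 — 2 (the for-cause on #120 doesn't count).
Remaining: 6 − 2 = 4.

4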